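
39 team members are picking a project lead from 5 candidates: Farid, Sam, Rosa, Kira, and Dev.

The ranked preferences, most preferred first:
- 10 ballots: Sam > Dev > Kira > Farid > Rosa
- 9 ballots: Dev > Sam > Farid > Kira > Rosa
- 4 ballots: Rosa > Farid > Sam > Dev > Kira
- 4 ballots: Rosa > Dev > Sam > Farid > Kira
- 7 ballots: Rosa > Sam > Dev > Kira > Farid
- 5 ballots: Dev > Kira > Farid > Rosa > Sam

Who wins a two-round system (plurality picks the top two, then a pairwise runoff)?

Round 1 first-place votes: Farid 0, Sam 10, Rosa 15, Kira 0, Dev 14. Rosa and Dev advance.
Runoff: Rosa is ranked above Dev on 15 ballots, Dev above Rosa on 24.

Dev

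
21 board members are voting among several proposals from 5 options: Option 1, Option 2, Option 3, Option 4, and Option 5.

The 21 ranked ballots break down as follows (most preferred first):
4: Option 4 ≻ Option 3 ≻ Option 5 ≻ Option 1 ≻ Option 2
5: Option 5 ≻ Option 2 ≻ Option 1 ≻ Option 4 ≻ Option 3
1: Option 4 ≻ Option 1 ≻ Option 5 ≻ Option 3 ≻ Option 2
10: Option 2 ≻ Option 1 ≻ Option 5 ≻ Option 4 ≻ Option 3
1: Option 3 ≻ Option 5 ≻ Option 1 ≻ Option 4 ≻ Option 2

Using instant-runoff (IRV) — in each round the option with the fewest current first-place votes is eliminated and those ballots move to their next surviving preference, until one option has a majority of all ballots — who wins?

Round 1: Option 1 0, Option 2 10, Option 3 1, Option 4 5, Option 5 5. Option 1 eliminated.
Round 2: Option 2 10, Option 3 1, Option 4 5, Option 5 5. Option 3 eliminated.
Round 3: Option 2 10, Option 4 5, Option 5 6. Option 4 eliminated.
Round 4: Option 2 10, Option 5 11. Option 5 has a majority (≥11).

Option 5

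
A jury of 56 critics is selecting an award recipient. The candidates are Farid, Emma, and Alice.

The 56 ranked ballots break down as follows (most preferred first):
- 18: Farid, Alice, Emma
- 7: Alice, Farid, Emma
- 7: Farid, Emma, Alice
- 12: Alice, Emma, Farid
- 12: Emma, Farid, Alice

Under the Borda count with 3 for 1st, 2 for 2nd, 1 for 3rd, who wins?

Farid

Farid: 18×3 + 7×2 + 7×3 + 12×1 + 12×2 = 125
Emma: 18×1 + 7×1 + 7×2 + 12×2 + 12×3 = 99
Alice: 18×2 + 7×3 + 7×1 + 12×3 + 12×1 = 112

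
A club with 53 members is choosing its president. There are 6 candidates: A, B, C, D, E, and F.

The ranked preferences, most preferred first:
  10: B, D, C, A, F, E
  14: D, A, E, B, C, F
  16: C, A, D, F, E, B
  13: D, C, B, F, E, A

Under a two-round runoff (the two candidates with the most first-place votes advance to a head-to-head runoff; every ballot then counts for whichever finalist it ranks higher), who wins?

Round 1 first-place votes: A 0, B 10, C 16, D 27, E 0, F 0. D and C advance.
Runoff: D is ranked above C on 37 ballots, C above D on 16.

D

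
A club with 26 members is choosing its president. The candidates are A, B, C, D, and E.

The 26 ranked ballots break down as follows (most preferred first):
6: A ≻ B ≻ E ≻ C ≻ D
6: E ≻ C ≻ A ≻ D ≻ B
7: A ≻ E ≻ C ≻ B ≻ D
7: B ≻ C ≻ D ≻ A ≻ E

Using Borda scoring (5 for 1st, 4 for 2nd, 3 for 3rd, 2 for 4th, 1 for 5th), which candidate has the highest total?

A: 6×5 + 6×3 + 7×5 + 7×2 = 97
B: 6×4 + 6×1 + 7×2 + 7×5 = 79
C: 6×2 + 6×4 + 7×3 + 7×4 = 85
D: 6×1 + 6×2 + 7×1 + 7×3 = 46
E: 6×3 + 6×5 + 7×4 + 7×1 = 83

A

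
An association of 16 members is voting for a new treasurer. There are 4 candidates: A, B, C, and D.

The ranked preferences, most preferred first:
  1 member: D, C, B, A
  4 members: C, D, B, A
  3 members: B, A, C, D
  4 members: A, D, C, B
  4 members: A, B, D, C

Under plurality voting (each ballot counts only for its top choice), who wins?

First-place votes: A 8, B 3, C 4, D 1.

A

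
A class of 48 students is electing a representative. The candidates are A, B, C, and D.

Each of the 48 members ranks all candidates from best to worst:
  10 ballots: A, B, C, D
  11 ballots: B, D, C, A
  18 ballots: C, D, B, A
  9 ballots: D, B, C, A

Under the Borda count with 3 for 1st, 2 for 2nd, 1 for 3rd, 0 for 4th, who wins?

B

A: 10×3 + 11×0 + 18×0 + 9×0 = 30
B: 10×2 + 11×3 + 18×1 + 9×2 = 89
C: 10×1 + 11×1 + 18×3 + 9×1 = 84
D: 10×0 + 11×2 + 18×2 + 9×3 = 85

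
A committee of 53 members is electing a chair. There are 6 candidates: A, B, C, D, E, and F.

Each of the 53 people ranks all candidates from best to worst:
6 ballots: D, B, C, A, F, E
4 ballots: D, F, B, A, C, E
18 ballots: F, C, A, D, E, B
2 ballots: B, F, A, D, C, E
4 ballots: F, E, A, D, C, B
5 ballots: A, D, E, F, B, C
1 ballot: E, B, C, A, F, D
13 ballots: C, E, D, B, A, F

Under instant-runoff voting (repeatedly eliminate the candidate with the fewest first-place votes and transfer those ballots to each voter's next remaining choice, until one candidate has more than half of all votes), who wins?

D

Round 1: A 5, B 2, C 13, D 10, E 1, F 22. E eliminated.
Round 2: A 5, B 3, C 13, D 10, F 22. B eliminated.
Round 3: A 5, C 14, D 10, F 24. A eliminated.
Round 4: C 14, D 15, F 24. C eliminated.
Round 5: D 28, F 25. D has a majority (≥27).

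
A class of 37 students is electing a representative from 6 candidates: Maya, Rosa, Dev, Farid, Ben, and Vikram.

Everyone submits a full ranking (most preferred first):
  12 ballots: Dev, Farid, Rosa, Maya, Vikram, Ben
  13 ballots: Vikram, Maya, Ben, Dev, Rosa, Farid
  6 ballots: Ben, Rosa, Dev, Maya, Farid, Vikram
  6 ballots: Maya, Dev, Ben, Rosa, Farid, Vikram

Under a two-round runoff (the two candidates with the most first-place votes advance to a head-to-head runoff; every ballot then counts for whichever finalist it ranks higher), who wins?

Dev

Round 1 first-place votes: Maya 6, Rosa 0, Dev 12, Farid 0, Ben 6, Vikram 13. Vikram and Dev advance.
Runoff: Vikram is ranked above Dev on 13 ballots, Dev above Vikram on 24.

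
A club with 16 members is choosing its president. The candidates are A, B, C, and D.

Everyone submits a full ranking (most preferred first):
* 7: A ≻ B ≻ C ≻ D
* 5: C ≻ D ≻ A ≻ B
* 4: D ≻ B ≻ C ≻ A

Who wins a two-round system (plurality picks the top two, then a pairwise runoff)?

Round 1 first-place votes: A 7, B 0, C 5, D 4. A and C advance.
Runoff: A is ranked above C on 7 ballots, C above A on 9.

C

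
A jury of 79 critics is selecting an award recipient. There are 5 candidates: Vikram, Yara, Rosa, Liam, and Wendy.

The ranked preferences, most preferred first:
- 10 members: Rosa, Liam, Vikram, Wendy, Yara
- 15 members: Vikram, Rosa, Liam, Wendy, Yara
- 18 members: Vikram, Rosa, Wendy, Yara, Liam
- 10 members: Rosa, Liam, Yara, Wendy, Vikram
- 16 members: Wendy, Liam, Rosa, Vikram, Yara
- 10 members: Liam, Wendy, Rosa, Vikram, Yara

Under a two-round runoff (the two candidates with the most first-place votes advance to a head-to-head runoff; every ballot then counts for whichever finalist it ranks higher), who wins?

Round 1 first-place votes: Vikram 33, Yara 0, Rosa 20, Liam 10, Wendy 16. Vikram and Rosa advance.
Runoff: Vikram is ranked above Rosa on 33 ballots, Rosa above Vikram on 46.

Rosa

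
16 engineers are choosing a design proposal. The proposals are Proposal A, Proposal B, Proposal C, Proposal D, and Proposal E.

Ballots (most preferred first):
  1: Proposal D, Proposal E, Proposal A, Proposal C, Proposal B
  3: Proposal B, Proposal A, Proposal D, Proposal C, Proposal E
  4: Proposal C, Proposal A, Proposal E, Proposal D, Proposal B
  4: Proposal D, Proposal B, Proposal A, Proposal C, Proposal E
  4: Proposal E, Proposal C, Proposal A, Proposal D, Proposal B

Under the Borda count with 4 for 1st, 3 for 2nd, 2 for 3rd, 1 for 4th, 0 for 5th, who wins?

Proposal A

Proposal A: 1×2 + 3×3 + 4×3 + 4×2 + 4×2 = 39
Proposal B: 1×0 + 3×4 + 4×0 + 4×3 + 4×0 = 24
Proposal C: 1×1 + 3×1 + 4×4 + 4×1 + 4×3 = 36
Proposal D: 1×4 + 3×2 + 4×1 + 4×4 + 4×1 = 34
Proposal E: 1×3 + 3×0 + 4×2 + 4×0 + 4×4 = 27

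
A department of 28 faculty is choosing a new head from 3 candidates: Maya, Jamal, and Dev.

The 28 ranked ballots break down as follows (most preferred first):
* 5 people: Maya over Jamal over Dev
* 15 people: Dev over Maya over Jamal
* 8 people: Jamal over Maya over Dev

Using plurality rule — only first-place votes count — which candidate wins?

Dev

First-place votes: Maya 5, Jamal 8, Dev 15.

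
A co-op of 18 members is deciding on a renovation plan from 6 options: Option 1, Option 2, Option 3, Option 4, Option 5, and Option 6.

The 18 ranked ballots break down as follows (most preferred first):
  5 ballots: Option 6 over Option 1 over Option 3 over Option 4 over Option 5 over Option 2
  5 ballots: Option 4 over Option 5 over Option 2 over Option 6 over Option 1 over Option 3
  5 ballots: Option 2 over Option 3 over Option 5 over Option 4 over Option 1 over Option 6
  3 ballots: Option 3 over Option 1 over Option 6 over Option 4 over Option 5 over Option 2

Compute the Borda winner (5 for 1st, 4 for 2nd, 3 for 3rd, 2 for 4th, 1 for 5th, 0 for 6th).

Option 4

Option 1: 5×4 + 5×1 + 5×1 + 3×4 = 42
Option 2: 5×0 + 5×3 + 5×5 + 3×0 = 40
Option 3: 5×3 + 5×0 + 5×4 + 3×5 = 50
Option 4: 5×2 + 5×5 + 5×2 + 3×2 = 51
Option 5: 5×1 + 5×4 + 5×3 + 3×1 = 43
Option 6: 5×5 + 5×2 + 5×0 + 3×3 = 44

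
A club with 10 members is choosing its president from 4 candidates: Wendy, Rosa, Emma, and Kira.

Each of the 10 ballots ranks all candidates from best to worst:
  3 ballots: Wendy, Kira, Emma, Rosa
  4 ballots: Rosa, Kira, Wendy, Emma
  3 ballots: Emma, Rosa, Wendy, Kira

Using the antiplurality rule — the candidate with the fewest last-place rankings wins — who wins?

Last-place votes: Wendy 0, Rosa 3, Emma 4, Kira 3.

Wendy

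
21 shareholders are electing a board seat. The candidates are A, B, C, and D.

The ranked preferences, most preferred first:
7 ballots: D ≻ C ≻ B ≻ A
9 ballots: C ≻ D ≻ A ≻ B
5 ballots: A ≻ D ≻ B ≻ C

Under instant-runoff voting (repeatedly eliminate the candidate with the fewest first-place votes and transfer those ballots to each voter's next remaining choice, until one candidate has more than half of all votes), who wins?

D

Round 1: A 5, B 0, C 9, D 7. B eliminated.
Round 2: A 5, C 9, D 7. A eliminated.
Round 3: C 9, D 12. D has a majority (≥11).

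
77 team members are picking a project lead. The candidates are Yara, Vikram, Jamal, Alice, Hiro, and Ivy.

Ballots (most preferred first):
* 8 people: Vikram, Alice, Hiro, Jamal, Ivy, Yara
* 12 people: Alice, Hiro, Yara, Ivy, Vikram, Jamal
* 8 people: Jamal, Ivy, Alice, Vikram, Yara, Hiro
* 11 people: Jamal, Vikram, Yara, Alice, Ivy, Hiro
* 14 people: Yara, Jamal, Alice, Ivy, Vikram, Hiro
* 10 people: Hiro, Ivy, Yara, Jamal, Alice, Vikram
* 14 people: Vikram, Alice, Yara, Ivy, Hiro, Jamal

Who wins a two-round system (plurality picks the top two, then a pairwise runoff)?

Jamal

Round 1 first-place votes: Yara 14, Vikram 22, Jamal 19, Alice 12, Hiro 10, Ivy 0. Vikram and Jamal advance.
Runoff: Vikram is ranked above Jamal on 34 ballots, Jamal above Vikram on 43.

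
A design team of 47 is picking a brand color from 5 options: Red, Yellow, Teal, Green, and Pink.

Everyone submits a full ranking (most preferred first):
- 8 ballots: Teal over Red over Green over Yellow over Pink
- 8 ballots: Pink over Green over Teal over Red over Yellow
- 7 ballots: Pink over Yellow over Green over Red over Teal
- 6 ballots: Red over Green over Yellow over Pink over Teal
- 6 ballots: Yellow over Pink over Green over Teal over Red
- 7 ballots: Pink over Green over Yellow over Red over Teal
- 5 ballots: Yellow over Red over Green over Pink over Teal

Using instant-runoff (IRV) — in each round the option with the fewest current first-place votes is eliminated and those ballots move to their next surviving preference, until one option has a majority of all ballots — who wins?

Round 1: Red 6, Yellow 11, Teal 8, Green 0, Pink 22. Green eliminated.
Round 2: Red 6, Yellow 11, Teal 8, Pink 22. Red eliminated.
Round 3: Yellow 17, Teal 8, Pink 22. Teal eliminated.
Round 4: Yellow 25, Pink 22. Yellow has a majority (≥24).

Yellow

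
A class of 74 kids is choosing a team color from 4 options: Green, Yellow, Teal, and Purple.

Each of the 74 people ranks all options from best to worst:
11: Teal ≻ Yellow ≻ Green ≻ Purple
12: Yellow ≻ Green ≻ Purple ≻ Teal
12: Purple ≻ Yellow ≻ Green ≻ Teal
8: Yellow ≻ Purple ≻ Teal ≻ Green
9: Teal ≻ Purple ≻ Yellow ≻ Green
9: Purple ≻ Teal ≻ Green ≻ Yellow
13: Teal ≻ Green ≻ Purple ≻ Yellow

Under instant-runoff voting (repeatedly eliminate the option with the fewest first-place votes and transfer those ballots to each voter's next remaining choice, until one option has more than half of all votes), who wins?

Purple

Round 1: Green 0, Yellow 20, Teal 33, Purple 21. Green eliminated.
Round 2: Yellow 20, Teal 33, Purple 21. Yellow eliminated.
Round 3: Teal 33, Purple 41. Purple has a majority (≥38).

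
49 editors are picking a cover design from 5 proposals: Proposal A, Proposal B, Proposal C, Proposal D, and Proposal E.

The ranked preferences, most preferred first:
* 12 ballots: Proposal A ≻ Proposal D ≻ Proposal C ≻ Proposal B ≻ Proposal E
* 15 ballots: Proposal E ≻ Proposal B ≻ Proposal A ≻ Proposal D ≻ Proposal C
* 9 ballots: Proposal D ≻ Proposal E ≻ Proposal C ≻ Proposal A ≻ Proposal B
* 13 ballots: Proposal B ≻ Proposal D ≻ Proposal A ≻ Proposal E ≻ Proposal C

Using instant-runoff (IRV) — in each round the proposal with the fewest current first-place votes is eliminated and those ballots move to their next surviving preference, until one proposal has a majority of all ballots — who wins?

Round 1: Proposal A 12, Proposal B 13, Proposal C 0, Proposal D 9, Proposal E 15. Proposal C eliminated.
Round 2: Proposal A 12, Proposal B 13, Proposal D 9, Proposal E 15. Proposal D eliminated.
Round 3: Proposal A 12, Proposal B 13, Proposal E 24. Proposal A eliminated.
Round 4: Proposal B 25, Proposal E 24. Proposal B has a majority (≥25).

Proposal B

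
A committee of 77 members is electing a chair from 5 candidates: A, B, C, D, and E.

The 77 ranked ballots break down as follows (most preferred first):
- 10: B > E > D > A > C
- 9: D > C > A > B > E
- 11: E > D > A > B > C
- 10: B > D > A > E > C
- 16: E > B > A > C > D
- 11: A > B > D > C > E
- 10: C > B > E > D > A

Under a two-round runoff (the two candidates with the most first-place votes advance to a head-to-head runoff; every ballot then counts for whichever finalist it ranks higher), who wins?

Round 1 first-place votes: A 11, B 20, C 10, D 9, E 27. E and B advance.
Runoff: E is ranked above B on 27 ballots, B above E on 50.

B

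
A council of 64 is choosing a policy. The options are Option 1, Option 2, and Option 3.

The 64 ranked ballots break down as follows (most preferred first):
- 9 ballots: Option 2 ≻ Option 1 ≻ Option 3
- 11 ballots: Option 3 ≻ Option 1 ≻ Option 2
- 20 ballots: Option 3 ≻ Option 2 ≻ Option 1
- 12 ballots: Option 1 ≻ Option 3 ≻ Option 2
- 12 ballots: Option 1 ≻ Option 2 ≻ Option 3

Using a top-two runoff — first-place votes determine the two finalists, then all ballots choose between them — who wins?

Option 1

Round 1 first-place votes: Option 1 24, Option 2 9, Option 3 31. Option 3 and Option 1 advance.
Runoff: Option 3 is ranked above Option 1 on 31 ballots, Option 1 above Option 3 on 33.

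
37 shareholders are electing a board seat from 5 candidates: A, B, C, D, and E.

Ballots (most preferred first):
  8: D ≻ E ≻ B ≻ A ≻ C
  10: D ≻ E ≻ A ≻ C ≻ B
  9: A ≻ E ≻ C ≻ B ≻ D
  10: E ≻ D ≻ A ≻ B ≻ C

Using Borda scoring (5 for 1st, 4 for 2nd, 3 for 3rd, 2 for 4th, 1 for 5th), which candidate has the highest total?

E

A: 8×2 + 10×3 + 9×5 + 10×3 = 121
B: 8×3 + 10×1 + 9×2 + 10×2 = 72
C: 8×1 + 10×2 + 9×3 + 10×1 = 65
D: 8×5 + 10×5 + 9×1 + 10×4 = 139
E: 8×4 + 10×4 + 9×4 + 10×5 = 158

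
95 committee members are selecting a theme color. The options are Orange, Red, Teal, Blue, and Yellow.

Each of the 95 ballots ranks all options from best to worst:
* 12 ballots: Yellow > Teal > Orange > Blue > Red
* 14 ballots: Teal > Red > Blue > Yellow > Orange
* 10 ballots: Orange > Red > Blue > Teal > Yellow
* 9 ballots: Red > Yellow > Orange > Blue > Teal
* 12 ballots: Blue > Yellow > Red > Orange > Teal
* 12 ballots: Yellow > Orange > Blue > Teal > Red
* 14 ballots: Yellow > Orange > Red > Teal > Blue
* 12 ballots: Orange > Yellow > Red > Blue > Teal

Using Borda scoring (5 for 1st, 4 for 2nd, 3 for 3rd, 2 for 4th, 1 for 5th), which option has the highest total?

Yellow

Orange: 12×3 + 14×1 + 10×5 + 9×3 + 12×2 + 12×4 + 14×4 + 12×5 = 315
Red: 12×1 + 14×4 + 10×4 + 9×5 + 12×3 + 12×1 + 14×3 + 12×3 = 279
Teal: 12×4 + 14×5 + 10×2 + 9×1 + 12×1 + 12×2 + 14×2 + 12×1 = 223
Blue: 12×2 + 14×3 + 10×3 + 9×2 + 12×5 + 12×3 + 14×1 + 12×2 = 248
Yellow: 12×5 + 14×2 + 10×1 + 9×4 + 12×4 + 12×5 + 14×5 + 12×4 = 360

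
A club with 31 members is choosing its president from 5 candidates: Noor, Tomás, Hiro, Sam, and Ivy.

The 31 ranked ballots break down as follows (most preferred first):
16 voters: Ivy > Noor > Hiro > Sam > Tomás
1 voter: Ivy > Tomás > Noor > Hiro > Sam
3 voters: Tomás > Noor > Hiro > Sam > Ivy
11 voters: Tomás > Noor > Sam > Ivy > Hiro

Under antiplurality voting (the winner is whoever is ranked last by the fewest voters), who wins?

Last-place votes: Noor 0, Tomás 16, Hiro 11, Sam 1, Ivy 3.

Noor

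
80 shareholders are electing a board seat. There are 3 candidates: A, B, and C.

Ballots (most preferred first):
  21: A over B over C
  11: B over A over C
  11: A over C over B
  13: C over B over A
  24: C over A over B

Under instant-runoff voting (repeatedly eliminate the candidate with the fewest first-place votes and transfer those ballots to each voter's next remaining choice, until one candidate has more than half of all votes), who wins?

Round 1: A 32, B 11, C 37. B eliminated.
Round 2: A 43, C 37. A has a majority (≥41).

A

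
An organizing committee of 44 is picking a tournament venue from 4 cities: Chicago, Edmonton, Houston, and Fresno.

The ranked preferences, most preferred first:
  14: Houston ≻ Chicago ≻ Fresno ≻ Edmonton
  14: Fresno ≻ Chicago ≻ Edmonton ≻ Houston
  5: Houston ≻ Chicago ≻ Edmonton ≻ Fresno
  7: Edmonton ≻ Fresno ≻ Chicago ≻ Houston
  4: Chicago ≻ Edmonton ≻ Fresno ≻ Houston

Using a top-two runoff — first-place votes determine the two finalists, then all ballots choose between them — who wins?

Fresno

Round 1 first-place votes: Chicago 4, Edmonton 7, Houston 19, Fresno 14. Houston and Fresno advance.
Runoff: Houston is ranked above Fresno on 19 ballots, Fresno above Houston on 25.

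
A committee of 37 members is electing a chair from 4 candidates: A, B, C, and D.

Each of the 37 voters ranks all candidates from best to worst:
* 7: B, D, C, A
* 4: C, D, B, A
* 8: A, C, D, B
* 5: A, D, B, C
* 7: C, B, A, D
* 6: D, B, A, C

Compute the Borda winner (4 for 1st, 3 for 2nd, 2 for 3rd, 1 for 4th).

A: 7×1 + 4×1 + 8×4 + 5×4 + 7×2 + 6×2 = 89
B: 7×4 + 4×2 + 8×1 + 5×2 + 7×3 + 6×3 = 93
C: 7×2 + 4×4 + 8×3 + 5×1 + 7×4 + 6×1 = 93
D: 7×3 + 4×3 + 8×2 + 5×3 + 7×1 + 6×4 = 95

D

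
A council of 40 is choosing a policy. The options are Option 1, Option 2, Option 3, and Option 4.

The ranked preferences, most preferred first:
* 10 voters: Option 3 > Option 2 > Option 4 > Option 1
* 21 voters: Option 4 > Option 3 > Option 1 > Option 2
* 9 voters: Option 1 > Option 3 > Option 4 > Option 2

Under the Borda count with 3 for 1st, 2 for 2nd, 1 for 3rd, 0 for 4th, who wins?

Option 1: 10×0 + 21×1 + 9×3 = 48
Option 2: 10×2 + 21×0 + 9×0 = 20
Option 3: 10×3 + 21×2 + 9×2 = 90
Option 4: 10×1 + 21×3 + 9×1 = 82

Option 3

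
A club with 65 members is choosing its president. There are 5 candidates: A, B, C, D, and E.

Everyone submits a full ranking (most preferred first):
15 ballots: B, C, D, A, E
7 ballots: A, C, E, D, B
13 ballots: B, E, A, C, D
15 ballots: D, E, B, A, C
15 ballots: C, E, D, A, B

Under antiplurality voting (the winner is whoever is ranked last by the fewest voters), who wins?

A

Last-place votes: A 0, B 22, C 15, D 13, E 15.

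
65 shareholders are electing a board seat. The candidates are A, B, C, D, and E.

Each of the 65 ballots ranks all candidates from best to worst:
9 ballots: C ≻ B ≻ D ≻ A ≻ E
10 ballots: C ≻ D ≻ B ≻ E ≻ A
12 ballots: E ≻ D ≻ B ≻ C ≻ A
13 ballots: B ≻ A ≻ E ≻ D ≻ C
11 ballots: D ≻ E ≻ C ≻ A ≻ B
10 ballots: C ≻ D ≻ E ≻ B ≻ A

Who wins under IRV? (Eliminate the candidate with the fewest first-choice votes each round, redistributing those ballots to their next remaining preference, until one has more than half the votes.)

E

Round 1: A 0, B 13, C 29, D 11, E 12. A eliminated.
Round 2: B 13, C 29, D 11, E 12. D eliminated.
Round 3: B 13, C 29, E 23. B eliminated.
Round 4: C 29, E 36. E has a majority (≥33).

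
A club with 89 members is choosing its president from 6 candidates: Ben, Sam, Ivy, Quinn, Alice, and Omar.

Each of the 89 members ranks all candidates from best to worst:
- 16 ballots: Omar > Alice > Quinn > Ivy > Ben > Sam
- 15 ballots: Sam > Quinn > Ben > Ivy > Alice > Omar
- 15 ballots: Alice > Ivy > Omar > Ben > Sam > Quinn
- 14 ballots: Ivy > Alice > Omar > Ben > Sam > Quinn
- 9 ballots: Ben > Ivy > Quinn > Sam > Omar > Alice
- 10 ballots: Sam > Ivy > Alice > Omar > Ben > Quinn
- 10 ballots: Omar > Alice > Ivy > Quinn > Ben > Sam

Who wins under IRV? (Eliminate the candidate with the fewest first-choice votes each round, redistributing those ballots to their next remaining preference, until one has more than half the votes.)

Round 1: Ben 9, Sam 25, Ivy 14, Quinn 0, Alice 15, Omar 26. Quinn eliminated.
Round 2: Ben 9, Sam 25, Ivy 14, Alice 15, Omar 26. Ben eliminated.
Round 3: Sam 25, Ivy 23, Alice 15, Omar 26. Alice eliminated.
Round 4: Sam 25, Ivy 38, Omar 26. Sam eliminated.
Round 5: Ivy 63, Omar 26. Ivy has a majority (≥45).

Ivy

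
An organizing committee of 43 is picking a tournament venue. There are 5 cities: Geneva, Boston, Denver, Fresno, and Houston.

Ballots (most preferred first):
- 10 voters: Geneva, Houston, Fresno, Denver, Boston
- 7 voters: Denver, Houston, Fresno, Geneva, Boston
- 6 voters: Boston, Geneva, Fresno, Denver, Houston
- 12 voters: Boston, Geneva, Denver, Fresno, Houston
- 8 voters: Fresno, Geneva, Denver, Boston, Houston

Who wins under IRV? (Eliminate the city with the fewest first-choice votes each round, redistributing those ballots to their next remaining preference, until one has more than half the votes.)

Fresno

Round 1: Geneva 10, Boston 18, Denver 7, Fresno 8, Houston 0. Houston eliminated.
Round 2: Geneva 10, Boston 18, Denver 7, Fresno 8. Denver eliminated.
Round 3: Geneva 10, Boston 18, Fresno 15. Geneva eliminated.
Round 4: Boston 18, Fresno 25. Fresno has a majority (≥22).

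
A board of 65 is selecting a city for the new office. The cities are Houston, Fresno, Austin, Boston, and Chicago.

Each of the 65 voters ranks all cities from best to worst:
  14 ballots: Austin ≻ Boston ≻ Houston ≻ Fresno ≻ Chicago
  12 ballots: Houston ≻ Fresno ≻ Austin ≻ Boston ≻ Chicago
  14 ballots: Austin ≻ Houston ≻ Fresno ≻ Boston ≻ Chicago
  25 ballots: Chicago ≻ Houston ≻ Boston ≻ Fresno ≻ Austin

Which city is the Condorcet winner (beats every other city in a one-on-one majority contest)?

Houston

Houston vs Fresno: 65–0
Houston vs Austin: 37–28
Houston vs Boston: 51–14
Houston vs Chicago: 40–25
Houston beats every other city.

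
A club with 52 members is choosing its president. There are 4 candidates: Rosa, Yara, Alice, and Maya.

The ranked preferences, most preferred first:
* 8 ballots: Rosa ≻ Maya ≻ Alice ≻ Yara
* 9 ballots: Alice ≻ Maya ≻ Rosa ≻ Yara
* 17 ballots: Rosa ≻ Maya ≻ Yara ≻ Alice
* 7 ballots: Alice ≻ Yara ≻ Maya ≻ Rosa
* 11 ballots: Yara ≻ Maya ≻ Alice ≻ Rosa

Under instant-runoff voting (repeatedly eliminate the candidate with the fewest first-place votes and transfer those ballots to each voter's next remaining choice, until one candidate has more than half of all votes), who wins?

Round 1: Rosa 25, Yara 11, Alice 16, Maya 0. Maya eliminated.
Round 2: Rosa 25, Yara 11, Alice 16. Yara eliminated.
Round 3: Rosa 25, Alice 27. Alice has a majority (≥27).

Alice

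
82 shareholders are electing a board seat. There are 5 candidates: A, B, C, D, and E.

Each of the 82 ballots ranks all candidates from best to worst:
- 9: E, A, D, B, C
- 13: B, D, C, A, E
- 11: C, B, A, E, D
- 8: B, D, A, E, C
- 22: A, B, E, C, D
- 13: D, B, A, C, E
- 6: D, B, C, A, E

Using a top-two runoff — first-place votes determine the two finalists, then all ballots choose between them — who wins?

B

Round 1 first-place votes: A 22, B 21, C 11, D 19, E 9. A and B advance.
Runoff: A is ranked above B on 31 ballots, B above A on 51.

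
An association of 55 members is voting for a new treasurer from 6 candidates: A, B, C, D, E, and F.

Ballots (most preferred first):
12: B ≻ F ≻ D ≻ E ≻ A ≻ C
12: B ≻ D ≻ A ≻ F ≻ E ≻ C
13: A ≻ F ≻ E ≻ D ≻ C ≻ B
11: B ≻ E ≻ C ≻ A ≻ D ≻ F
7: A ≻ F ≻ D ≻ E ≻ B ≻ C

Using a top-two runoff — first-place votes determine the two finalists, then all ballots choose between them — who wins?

Round 1 first-place votes: A 20, B 35, C 0, D 0, E 0, F 0. B and A advance.
Runoff: B is ranked above A on 35 ballots, A above B on 20.

B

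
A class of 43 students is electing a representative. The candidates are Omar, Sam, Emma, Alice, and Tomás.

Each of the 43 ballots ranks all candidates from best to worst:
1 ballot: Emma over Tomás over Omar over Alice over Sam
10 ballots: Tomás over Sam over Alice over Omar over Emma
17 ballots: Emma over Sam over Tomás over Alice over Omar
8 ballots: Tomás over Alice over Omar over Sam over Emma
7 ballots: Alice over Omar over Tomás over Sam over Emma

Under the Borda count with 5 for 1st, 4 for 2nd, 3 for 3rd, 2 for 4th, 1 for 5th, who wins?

Omar: 1×3 + 10×2 + 17×1 + 8×3 + 7×4 = 92
Sam: 1×1 + 10×4 + 17×4 + 8×2 + 7×2 = 139
Emma: 1×5 + 10×1 + 17×5 + 8×1 + 7×1 = 115
Alice: 1×2 + 10×3 + 17×2 + 8×4 + 7×5 = 133
Tomás: 1×4 + 10×5 + 17×3 + 8×5 + 7×3 = 166

Tomás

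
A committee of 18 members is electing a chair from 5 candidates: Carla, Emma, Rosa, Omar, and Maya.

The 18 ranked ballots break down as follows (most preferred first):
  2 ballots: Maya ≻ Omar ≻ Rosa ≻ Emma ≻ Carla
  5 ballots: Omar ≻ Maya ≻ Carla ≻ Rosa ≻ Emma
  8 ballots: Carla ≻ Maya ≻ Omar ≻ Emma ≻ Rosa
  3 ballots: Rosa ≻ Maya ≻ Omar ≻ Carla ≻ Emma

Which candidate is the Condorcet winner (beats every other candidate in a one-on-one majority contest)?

Maya vs Carla: 10–8
Maya vs Emma: 18–0
Maya vs Rosa: 15–3
Maya vs Omar: 13–5
Maya beats every other candidate.

Maya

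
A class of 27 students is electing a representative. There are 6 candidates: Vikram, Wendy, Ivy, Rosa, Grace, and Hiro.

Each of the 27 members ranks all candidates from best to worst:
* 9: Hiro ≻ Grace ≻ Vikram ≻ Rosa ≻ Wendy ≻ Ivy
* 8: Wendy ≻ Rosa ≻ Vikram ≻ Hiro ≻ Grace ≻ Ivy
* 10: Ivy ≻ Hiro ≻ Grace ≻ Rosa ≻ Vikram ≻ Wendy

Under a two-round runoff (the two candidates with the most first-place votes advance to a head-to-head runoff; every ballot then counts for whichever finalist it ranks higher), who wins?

Round 1 first-place votes: Vikram 0, Wendy 8, Ivy 10, Rosa 0, Grace 0, Hiro 9. Ivy and Hiro advance.
Runoff: Ivy is ranked above Hiro on 10 ballots, Hiro above Ivy on 17.

Hiro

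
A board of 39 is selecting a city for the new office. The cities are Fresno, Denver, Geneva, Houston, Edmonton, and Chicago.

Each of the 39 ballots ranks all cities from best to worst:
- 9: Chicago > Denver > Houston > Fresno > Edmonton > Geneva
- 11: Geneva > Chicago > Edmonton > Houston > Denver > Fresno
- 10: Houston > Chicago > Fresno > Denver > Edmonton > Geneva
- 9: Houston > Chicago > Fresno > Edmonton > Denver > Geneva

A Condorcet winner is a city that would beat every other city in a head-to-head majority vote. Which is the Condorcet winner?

Chicago

Chicago vs Fresno: 39–0
Chicago vs Denver: 39–0
Chicago vs Geneva: 28–11
Chicago vs Houston: 20–19
Chicago vs Edmonton: 39–0
Chicago beats every other city.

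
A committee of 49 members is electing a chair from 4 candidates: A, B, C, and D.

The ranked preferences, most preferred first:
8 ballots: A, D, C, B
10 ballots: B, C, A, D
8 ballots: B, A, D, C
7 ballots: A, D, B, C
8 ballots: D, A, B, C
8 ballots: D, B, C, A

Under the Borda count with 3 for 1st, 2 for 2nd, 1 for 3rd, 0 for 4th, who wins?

A

A: 8×3 + 10×1 + 8×2 + 7×3 + 8×2 + 8×0 = 87
B: 8×0 + 10×3 + 8×3 + 7×1 + 8×1 + 8×2 = 85
C: 8×1 + 10×2 + 8×0 + 7×0 + 8×0 + 8×1 = 36
D: 8×2 + 10×0 + 8×1 + 7×2 + 8×3 + 8×3 = 86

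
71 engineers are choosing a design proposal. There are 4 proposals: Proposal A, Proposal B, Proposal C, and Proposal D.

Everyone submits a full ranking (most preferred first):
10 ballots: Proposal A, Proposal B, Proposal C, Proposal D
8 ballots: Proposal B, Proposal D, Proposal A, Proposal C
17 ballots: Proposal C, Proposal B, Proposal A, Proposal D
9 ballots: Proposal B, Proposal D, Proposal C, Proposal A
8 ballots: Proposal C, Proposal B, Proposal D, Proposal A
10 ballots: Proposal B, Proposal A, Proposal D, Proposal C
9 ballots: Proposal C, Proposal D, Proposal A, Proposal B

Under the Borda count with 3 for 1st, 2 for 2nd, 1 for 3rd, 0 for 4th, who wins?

Proposal A: 10×3 + 8×1 + 17×1 + 9×0 + 8×0 + 10×2 + 9×1 = 84
Proposal B: 10×2 + 8×3 + 17×2 + 9×3 + 8×2 + 10×3 + 9×0 = 151
Proposal C: 10×1 + 8×0 + 17×3 + 9×1 + 8×3 + 10×0 + 9×3 = 121
Proposal D: 10×0 + 8×2 + 17×0 + 9×2 + 8×1 + 10×1 + 9×2 = 70

Proposal B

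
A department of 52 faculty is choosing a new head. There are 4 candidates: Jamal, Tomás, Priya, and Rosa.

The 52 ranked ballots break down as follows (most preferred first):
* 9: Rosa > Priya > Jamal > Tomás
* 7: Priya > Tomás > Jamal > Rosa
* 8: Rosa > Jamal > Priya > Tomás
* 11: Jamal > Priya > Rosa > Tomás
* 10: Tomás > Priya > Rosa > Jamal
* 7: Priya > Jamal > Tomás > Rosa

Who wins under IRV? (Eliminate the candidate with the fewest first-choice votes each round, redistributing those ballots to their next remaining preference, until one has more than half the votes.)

Priya

Round 1: Jamal 11, Tomás 10, Priya 14, Rosa 17. Tomás eliminated.
Round 2: Jamal 11, Priya 24, Rosa 17. Jamal eliminated.
Round 3: Priya 35, Rosa 17. Priya has a majority (≥27).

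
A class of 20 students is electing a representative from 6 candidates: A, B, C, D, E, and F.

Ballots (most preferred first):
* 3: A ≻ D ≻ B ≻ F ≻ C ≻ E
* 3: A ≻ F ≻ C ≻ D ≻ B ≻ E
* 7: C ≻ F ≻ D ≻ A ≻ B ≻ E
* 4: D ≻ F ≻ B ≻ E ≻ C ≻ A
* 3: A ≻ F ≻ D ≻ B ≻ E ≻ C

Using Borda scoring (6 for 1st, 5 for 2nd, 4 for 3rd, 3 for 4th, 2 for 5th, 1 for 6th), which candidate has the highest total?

F

A: 3×6 + 3×6 + 7×3 + 4×1 + 3×6 = 79
B: 3×4 + 3×2 + 7×2 + 4×4 + 3×3 = 57
C: 3×2 + 3×4 + 7×6 + 4×2 + 3×1 = 71
D: 3×5 + 3×3 + 7×4 + 4×6 + 3×4 = 88
E: 3×1 + 3×1 + 7×1 + 4×3 + 3×2 = 31
F: 3×3 + 3×5 + 7×5 + 4×5 + 3×5 = 94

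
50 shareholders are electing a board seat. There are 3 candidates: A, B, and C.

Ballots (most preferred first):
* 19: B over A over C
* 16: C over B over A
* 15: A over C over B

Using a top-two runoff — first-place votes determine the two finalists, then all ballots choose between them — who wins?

Round 1 first-place votes: A 15, B 19, C 16. B and C advance.
Runoff: B is ranked above C on 19 ballots, C above B on 31.

C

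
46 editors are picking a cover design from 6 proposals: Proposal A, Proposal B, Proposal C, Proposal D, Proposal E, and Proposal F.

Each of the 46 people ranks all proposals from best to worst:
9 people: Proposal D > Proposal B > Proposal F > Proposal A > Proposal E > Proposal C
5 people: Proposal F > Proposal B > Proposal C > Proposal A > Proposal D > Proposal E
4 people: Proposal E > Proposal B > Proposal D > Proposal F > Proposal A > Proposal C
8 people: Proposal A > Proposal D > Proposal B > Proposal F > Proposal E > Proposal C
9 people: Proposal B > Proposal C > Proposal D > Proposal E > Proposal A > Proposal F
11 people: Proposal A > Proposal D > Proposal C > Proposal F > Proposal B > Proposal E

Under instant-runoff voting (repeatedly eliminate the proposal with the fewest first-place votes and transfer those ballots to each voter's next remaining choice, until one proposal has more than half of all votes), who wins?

Round 1: Proposal A 19, Proposal B 9, Proposal C 0, Proposal D 9, Proposal E 4, Proposal F 5. Proposal C eliminated.
Round 2: Proposal A 19, Proposal B 9, Proposal D 9, Proposal E 4, Proposal F 5. Proposal E eliminated.
Round 3: Proposal A 19, Proposal B 13, Proposal D 9, Proposal F 5. Proposal F eliminated.
Round 4: Proposal A 19, Proposal B 18, Proposal D 9. Proposal D eliminated.
Round 5: Proposal A 19, Proposal B 27. Proposal B has a majority (≥24).

Proposal B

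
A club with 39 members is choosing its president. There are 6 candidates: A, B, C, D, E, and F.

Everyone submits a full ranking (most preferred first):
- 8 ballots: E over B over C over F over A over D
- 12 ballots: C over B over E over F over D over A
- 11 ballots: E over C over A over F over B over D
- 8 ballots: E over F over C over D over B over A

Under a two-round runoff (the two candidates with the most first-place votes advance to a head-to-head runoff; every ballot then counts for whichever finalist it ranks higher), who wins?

Round 1 first-place votes: A 0, B 0, C 12, D 0, E 27, F 0. E and C advance.
Runoff: E is ranked above C on 27 ballots, C above E on 12.

E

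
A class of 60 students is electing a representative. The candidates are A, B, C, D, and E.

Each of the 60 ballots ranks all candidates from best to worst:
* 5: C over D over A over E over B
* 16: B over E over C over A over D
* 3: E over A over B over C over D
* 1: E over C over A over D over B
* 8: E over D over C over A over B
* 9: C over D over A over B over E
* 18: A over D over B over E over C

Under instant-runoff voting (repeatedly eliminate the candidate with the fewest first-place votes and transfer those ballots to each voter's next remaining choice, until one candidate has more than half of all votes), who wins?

C

Round 1: A 18, B 16, C 14, D 0, E 12. D eliminated.
Round 2: A 18, B 16, C 14, E 12. E eliminated.
Round 3: A 21, B 16, C 23. B eliminated.
Round 4: A 21, C 39. C has a majority (≥31).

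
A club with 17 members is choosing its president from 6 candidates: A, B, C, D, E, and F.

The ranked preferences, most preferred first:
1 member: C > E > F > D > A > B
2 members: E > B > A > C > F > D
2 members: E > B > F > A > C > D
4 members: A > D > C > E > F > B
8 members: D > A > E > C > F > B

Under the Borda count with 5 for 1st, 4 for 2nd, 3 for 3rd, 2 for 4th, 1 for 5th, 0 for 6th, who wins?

A

A: 1×1 + 2×3 + 2×2 + 4×5 + 8×4 = 63
B: 1×0 + 2×4 + 2×4 + 4×0 + 8×0 = 16
C: 1×5 + 2×2 + 2×1 + 4×3 + 8×2 = 39
D: 1×2 + 2×0 + 2×0 + 4×4 + 8×5 = 58
E: 1×4 + 2×5 + 2×5 + 4×2 + 8×3 = 56
F: 1×3 + 2×1 + 2×3 + 4×1 + 8×1 = 23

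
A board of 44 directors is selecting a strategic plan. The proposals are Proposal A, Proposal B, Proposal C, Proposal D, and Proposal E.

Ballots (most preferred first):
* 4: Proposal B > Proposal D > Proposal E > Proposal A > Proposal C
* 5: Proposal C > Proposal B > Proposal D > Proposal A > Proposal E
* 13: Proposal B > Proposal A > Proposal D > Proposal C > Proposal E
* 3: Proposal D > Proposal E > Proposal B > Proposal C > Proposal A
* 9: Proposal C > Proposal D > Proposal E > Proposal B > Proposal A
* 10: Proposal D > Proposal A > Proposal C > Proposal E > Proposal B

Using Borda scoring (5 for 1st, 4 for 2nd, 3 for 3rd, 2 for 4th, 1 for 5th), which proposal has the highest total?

Proposal A: 4×2 + 5×2 + 13×4 + 3×1 + 9×1 + 10×4 = 122
Proposal B: 4×5 + 5×4 + 13×5 + 3×3 + 9×2 + 10×1 = 142
Proposal C: 4×1 + 5×5 + 13×2 + 3×2 + 9×5 + 10×3 = 136
Proposal D: 4×4 + 5×3 + 13×3 + 3×5 + 9×4 + 10×5 = 171
Proposal E: 4×3 + 5×1 + 13×1 + 3×4 + 9×3 + 10×2 = 89

Proposal D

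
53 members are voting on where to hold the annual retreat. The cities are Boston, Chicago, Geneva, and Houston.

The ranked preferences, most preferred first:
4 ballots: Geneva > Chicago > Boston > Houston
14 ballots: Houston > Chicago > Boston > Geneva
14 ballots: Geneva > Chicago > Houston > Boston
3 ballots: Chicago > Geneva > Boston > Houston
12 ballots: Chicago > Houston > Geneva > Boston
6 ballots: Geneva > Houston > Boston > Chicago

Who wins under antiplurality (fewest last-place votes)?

Chicago

Last-place votes: Boston 26, Chicago 6, Geneva 14, Houston 7.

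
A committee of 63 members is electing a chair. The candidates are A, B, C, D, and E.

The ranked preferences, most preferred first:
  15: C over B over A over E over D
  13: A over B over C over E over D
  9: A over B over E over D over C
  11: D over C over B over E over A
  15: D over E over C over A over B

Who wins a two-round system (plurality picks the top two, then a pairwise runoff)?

Round 1 first-place votes: A 22, B 0, C 15, D 26, E 0. D and A advance.
Runoff: D is ranked above A on 26 ballots, A above D on 37.

A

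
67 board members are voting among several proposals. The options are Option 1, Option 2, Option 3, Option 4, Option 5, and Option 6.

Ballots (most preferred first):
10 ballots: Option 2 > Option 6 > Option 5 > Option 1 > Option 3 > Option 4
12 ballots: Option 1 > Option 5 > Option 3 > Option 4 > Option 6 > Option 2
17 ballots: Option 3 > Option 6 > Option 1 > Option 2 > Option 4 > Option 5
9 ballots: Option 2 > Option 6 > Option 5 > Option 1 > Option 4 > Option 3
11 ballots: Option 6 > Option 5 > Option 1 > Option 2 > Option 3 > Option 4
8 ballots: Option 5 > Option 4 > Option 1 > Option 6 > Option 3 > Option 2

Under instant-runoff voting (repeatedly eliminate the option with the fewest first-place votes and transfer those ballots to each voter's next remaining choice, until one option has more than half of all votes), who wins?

Option 1

Round 1: Option 1 12, Option 2 19, Option 3 17, Option 4 0, Option 5 8, Option 6 11. Option 4 eliminated.
Round 2: Option 1 12, Option 2 19, Option 3 17, Option 5 8, Option 6 11. Option 5 eliminated.
Round 3: Option 1 20, Option 2 19, Option 3 17, Option 6 11. Option 6 eliminated.
Round 4: Option 1 31, Option 2 19, Option 3 17. Option 3 eliminated.
Round 5: Option 1 48, Option 2 19. Option 1 has a majority (≥34).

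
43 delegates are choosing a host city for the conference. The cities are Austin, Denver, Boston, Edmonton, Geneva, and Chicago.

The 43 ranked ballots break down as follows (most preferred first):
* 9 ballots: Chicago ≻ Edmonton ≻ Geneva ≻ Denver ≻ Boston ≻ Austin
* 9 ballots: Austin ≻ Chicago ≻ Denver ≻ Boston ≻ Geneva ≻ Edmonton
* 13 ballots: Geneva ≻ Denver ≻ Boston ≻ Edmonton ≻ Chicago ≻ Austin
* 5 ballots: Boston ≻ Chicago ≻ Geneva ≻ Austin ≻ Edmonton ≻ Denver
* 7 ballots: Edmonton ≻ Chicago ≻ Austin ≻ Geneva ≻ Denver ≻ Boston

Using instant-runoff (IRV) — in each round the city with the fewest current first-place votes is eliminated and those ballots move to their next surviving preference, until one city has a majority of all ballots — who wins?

Chicago

Round 1: Austin 9, Denver 0, Boston 5, Edmonton 7, Geneva 13, Chicago 9. Denver eliminated.
Round 2: Austin 9, Boston 5, Edmonton 7, Geneva 13, Chicago 9. Boston eliminated.
Round 3: Austin 9, Edmonton 7, Geneva 13, Chicago 14. Edmonton eliminated.
Round 4: Austin 9, Geneva 13, Chicago 21. Austin eliminated.
Round 5: Geneva 13, Chicago 30. Chicago has a majority (≥22).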